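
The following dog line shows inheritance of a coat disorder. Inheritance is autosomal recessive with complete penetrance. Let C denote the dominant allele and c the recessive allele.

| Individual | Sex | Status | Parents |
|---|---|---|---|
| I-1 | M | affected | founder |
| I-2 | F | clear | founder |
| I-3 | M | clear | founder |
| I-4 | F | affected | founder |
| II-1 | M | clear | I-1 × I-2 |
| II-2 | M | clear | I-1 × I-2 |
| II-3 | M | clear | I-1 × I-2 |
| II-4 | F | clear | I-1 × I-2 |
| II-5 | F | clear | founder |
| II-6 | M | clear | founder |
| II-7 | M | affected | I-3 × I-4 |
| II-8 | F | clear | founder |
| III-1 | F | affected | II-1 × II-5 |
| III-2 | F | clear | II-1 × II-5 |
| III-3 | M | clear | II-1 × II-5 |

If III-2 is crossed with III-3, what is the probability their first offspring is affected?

1/9

II-1 is clear so carries C and received c from I-1 (cc), so II-1 is Cc.
II-5 is clear so carries C and passed c to III-1 (cc), so II-5 is Cc.
III-2 is a clear offspring of II-1 (Cc) × II-5 (Cc), whose cross gives 1/4 CC : 1/2 Cc : 1/4 cc; conditioning on being clear, III-2 is CC with probability 1/3, Cc with probability 2/3.
III-3 is a clear offspring of II-1 (Cc) × II-5 (Cc), whose cross gives 1/4 CC : 1/2 Cc : 1/4 cc; conditioning on being clear, III-3 is CC with probability 1/3, Cc with probability 2/3.
Summing over parental genotype combinations, P(offspring is affected) = 4/9·1/4 = 1/9.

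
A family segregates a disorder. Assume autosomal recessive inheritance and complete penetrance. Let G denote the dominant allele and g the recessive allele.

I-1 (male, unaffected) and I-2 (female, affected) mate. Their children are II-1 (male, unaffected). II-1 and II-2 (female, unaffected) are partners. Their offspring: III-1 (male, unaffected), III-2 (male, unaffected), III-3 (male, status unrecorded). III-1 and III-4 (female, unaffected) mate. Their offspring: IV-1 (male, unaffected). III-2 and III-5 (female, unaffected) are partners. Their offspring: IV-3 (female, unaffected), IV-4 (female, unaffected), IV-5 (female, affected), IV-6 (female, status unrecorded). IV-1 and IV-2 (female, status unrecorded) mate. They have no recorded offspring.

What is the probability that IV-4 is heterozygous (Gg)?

2/3

III-2 is unaffected so carries G and passed g to IV-5 (gg), so III-2 is Gg.
III-5 is unaffected so carries G and passed g to IV-5 (gg), so III-5 is Gg.
Their cross gives offspring ratios 1/4 GG : 1/2 Gg : 1/4 gg. Conditioning on IV-4 being unaffected, P(Gg) = 1/2 / 3/4 = 2/3.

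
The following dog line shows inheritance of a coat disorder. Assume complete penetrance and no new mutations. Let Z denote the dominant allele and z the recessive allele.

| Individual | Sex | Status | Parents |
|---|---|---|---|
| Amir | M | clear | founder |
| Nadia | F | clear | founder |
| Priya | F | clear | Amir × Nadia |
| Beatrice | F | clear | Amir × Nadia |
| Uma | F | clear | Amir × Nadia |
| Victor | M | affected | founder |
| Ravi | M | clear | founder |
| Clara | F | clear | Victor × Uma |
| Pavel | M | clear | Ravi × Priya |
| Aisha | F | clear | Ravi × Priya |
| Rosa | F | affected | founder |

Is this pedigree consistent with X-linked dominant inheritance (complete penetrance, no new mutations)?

No

Under X-linked dominant, Clara (clear, female) cannot arise from Victor (affected) × Uma (clear).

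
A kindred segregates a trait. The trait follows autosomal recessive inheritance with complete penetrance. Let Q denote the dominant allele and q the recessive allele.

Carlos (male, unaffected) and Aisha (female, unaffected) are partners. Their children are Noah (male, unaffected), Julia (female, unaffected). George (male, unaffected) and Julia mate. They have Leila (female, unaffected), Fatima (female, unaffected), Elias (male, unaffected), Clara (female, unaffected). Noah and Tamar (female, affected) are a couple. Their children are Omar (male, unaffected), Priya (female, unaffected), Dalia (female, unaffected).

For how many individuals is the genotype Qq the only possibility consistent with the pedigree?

Obligate heterozygotes: Omar is unaffected so carries Q and received q from Tamar (qq), so Omar is Qq; Priya is unaffected so carries Q and received q from Tamar (qq), so Priya is Qq; Dalia is unaffected so carries Q and received q from Tamar (qq), so Dalia is Qq.
Every other individual is either homozygous by phenotype or has at least one consistent homozygous assignment, so the count is 3.

3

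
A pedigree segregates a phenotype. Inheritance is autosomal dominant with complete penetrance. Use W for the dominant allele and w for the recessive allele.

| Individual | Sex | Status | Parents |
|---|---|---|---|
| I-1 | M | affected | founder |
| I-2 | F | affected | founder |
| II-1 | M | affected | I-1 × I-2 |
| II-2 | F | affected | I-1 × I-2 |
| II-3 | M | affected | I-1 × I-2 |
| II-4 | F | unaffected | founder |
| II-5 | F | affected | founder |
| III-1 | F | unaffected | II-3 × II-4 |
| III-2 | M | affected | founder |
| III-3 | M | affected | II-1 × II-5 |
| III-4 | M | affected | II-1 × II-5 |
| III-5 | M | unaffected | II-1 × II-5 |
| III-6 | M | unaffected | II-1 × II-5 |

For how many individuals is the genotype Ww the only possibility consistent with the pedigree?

Obligate heterozygotes: II-1 is affected so carries W and passed w to III-5 (ww), so II-1 is Ww; II-3 is affected so carries W and passed w to III-1 (ww), so II-3 is Ww; II-5 is affected so carries W and passed w to III-5 (ww), so II-5 is Ww.
Every other individual is either homozygous by phenotype or has at least one consistent homozygous assignment, so the count is 3.

3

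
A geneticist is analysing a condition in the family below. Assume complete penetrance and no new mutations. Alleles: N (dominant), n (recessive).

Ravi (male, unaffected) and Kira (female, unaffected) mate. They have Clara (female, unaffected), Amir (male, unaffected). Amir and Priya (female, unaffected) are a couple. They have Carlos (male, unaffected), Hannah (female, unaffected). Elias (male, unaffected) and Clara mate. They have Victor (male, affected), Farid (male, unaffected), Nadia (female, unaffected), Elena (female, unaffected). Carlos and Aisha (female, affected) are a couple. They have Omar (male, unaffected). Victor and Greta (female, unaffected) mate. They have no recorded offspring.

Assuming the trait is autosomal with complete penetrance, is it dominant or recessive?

recessive

Elias and Clara are both unaffected yet have an affected child Victor. Under dominance, an affected child requires at least one affected parent, so the trait cannot be dominant.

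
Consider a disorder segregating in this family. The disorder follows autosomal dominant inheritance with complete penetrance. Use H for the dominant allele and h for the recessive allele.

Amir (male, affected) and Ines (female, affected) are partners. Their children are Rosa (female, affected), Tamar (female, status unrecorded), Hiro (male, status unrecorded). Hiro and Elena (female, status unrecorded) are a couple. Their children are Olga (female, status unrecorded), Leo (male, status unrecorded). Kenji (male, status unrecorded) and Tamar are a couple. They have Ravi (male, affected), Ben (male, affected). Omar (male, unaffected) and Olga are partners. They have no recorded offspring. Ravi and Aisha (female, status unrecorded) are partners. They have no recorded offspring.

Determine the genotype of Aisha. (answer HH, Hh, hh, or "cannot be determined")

Aisha's phenotype is unrecorded, and no parent or child forces a single allele at both positions; consistent genotype assignments exist with Aisha as HH or Hh or hh.

cannot be determined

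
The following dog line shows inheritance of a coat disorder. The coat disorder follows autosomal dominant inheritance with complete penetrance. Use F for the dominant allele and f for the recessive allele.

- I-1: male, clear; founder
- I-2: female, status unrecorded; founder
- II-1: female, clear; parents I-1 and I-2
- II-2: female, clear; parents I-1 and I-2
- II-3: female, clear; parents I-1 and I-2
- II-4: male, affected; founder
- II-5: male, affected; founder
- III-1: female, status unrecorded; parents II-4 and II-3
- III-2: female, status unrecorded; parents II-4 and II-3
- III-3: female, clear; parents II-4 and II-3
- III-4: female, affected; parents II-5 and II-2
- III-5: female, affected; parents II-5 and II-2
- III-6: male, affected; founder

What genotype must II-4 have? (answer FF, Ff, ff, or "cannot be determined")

Ff

From phenotype alone, II-4 is FF or Ff.
II-4 is affected so carries F and passed f to III-3 (ff), so II-4 is Ff.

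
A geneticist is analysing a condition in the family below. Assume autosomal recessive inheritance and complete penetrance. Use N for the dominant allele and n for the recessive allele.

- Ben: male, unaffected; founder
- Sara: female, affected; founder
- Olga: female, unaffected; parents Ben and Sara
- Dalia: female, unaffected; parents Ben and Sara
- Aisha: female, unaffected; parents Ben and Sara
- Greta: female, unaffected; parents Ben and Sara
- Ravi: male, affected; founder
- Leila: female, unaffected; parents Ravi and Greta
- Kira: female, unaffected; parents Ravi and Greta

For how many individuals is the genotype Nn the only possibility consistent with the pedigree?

6

Obligate heterozygotes: Olga is unaffected so carries N and received n from Sara (nn), so Olga is Nn; Dalia is unaffected so carries N and received n from Sara (nn), so Dalia is Nn; Aisha is unaffected so carries N and received n from Sara (nn), so Aisha is Nn; Greta is unaffected so carries N and received n from Sara (nn), so Greta is Nn; Leila is unaffected so carries N and received n from Ravi (nn), so Leila is Nn; Kira is unaffected so carries N and received n from Ravi (nn), so Kira is Nn.
Every other individual is either homozygous by phenotype or has at least one consistent homozygous assignment, so the count is 6.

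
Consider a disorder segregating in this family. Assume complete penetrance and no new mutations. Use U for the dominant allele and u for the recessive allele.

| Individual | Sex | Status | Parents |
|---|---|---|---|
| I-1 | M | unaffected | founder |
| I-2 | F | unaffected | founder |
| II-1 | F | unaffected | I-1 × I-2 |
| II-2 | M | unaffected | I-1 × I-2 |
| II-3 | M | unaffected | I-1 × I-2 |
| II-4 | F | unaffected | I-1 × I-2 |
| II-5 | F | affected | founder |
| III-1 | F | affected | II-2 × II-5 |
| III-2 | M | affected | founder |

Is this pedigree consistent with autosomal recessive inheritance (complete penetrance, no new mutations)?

Yes

A consistent assignment under autosomal recessive exists: I-1 UU, I-2 Uu, II-1 UU, II-2 Uu, II-3 UU, II-4 UU, II-5 uu, III-1 uu, III-2 uu.
In this assignment every recorded phenotype matches its genotype and every non-founder's genotype is obtainable from its parents' genotypes, so the pedigree is consistent.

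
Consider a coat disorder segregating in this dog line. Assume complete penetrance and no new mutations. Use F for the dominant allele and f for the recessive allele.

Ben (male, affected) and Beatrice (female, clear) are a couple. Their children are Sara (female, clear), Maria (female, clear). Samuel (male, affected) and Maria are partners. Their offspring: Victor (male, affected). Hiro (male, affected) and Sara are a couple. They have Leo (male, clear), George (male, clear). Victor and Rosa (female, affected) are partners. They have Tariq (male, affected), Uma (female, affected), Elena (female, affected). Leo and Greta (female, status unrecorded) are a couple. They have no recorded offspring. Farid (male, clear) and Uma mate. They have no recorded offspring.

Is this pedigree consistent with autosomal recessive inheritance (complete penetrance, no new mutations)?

A consistent assignment under autosomal recessive exists: Ben ff, Beatrice FF, Sara Ff, Maria Ff, Samuel ff, Hiro ff, Victor ff, Rosa ff, Leo Ff, George Ff, Greta FF, Tariq ff, Uma ff, Elena ff, Farid FF.
In this assignment every recorded phenotype matches its genotype and every non-founder's genotype is obtainable from its parents' genotypes, so the pedigree is consistent.

Yes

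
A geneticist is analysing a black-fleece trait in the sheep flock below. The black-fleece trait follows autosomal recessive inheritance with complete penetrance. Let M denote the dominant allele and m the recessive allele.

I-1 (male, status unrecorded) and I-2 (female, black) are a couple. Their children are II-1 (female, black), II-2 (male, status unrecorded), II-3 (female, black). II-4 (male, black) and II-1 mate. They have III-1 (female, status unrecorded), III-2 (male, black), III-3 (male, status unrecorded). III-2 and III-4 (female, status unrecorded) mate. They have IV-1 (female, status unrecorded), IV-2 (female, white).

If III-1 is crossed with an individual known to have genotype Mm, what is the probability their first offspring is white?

1/2

III-1 received m from II-4 (mm) and received m from II-1 (mm), so III-1 is mm.
The cross gives 1/2 Mm : 1/2 mm, so P(offspring is white) = 1/2.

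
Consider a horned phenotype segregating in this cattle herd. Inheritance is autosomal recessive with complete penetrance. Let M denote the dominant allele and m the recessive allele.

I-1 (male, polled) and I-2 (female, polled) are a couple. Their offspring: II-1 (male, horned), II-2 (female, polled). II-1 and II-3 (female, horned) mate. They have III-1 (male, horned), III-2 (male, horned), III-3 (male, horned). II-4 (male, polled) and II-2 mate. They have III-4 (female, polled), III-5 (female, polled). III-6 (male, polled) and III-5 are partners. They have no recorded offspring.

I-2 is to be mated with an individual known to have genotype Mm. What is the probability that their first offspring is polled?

I-2 is polled so carries M and passed m to II-1 (mm), so I-2 is Mm.
The cross gives 1/4 MM : 1/2 Mm : 1/4 mm, so P(offspring is polled) = 3/4.

3/4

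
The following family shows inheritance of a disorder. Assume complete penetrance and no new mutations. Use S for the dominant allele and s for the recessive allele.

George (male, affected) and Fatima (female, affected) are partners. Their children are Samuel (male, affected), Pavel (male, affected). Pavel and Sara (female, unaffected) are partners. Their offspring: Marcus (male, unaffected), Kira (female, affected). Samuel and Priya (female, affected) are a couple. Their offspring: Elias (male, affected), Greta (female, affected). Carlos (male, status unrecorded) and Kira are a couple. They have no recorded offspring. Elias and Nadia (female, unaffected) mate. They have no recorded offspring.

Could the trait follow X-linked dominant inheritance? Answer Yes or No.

Yes

A consistent assignment under X-linked dominant exists: George X^S Y, Fatima X^S X^S, Samuel X^S Y, Pavel X^S Y, Sara X^s X^s, Priya X^S X^S, Marcus X^s Y, Kira X^S X^s, Carlos X^S Y, Elias X^S Y, Greta X^S X^S, Nadia X^s X^s.
In this assignment every recorded phenotype matches its genotype and every non-founder's genotype is obtainable from its parents' genotypes, so the pedigree is consistent.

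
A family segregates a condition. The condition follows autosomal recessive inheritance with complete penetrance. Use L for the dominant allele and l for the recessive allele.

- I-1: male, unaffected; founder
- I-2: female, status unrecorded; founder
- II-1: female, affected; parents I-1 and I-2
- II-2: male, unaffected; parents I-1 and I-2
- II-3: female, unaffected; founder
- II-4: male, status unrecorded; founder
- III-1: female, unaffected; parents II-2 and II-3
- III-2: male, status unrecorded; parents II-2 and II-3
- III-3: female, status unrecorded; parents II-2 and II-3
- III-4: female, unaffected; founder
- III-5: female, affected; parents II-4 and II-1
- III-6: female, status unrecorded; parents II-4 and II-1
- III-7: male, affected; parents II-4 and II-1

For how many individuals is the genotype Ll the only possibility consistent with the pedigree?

1

Obligate heterozygotes: I-1 is unaffected so carries L and passed l to II-1 (ll), so I-1 is Ll.
Every other individual is either homozygous by phenotype or has at least one consistent homozygous assignment, so the count is 1.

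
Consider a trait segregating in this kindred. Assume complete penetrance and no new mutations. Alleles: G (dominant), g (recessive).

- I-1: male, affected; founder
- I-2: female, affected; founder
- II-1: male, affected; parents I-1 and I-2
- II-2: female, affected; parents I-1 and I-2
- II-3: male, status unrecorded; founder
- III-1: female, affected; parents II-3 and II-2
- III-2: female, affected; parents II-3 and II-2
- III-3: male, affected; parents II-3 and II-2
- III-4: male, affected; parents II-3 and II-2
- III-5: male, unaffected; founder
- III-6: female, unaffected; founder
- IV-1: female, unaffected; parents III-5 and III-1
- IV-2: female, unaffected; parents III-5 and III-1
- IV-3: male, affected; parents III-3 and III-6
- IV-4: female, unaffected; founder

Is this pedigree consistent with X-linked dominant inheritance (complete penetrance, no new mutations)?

No

Under X-linked dominant, IV-3 (affected, male) cannot arise from III-3 (affected) × III-6 (unaffected).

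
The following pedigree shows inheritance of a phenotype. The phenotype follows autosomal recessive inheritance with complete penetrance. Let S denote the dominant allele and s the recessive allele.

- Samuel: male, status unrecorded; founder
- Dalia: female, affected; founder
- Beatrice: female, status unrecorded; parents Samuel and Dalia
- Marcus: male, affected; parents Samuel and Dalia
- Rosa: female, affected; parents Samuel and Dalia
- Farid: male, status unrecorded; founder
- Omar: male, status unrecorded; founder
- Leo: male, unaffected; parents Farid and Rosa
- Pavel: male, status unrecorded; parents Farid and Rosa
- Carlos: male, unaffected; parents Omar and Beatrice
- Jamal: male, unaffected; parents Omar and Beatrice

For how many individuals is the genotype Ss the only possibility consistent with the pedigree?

Obligate heterozygotes: Leo is unaffected so carries S and received s from Rosa (ss), so Leo is Ss.
Every other individual is either homozygous by phenotype or has at least one consistent homozygous assignment, so the count is 1.

1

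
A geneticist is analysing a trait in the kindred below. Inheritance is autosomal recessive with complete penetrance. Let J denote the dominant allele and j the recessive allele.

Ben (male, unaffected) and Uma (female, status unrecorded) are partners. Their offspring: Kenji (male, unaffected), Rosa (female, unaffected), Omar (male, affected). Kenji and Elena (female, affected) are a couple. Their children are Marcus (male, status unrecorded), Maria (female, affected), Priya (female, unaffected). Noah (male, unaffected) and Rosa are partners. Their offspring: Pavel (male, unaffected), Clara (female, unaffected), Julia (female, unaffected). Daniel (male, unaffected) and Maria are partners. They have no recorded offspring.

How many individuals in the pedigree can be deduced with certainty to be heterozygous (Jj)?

Obligate heterozygotes: Ben is unaffected so carries J and passed j to Omar (jj), so Ben is Jj; Kenji is unaffected so carries J and passed j to Maria (jj), so Kenji is Jj; Priya is unaffected so carries J and received j from Elena (jj), so Priya is Jj.
Every other individual is either homozygous by phenotype or has at least one consistent homozygous assignment, so the count is 3.

3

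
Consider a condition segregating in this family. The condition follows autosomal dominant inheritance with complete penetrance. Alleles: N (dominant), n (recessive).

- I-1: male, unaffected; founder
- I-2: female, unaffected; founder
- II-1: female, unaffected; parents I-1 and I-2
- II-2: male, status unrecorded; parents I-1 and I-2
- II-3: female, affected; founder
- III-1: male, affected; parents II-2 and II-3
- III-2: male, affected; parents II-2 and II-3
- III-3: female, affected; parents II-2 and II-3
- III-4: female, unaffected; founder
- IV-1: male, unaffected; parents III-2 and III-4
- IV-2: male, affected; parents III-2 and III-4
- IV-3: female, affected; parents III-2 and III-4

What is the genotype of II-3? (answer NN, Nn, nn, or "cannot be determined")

II-3's phenotype allows NN or Nn, and no parent or child forces a single allele at both positions; consistent genotype assignments exist with II-3 as NN or Nn.

cannot be determined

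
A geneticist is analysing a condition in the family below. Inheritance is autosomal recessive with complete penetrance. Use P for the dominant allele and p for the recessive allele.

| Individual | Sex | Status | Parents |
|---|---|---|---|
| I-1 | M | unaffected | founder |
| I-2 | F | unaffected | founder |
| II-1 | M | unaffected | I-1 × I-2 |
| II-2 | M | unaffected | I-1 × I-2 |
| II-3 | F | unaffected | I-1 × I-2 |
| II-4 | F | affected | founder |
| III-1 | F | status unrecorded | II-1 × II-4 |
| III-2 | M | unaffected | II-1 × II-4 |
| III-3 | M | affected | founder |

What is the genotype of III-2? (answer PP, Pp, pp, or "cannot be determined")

Pp

From phenotype alone, III-2 is PP or Pp.
III-2 is unaffected so carries P and received p from II-4 (pp), so III-2 is Pp.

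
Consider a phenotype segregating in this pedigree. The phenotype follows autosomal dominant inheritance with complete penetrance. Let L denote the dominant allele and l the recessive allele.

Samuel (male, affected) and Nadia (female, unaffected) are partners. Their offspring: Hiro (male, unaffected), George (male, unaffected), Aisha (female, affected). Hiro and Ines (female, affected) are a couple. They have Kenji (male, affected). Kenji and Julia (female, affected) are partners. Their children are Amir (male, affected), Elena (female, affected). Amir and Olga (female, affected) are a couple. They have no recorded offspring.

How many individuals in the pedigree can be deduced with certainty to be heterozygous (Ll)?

Obligate heterozygotes: Samuel is affected so carries L and passed l to Hiro (ll), so Samuel is Ll; Aisha is affected so carries L and received l from Nadia (ll), so Aisha is Ll; Kenji is affected so carries L and received l from Hiro (ll), so Kenji is Ll.
Every other individual is either homozygous by phenotype or has at least one consistent homozygous assignment, so the count is 3.

3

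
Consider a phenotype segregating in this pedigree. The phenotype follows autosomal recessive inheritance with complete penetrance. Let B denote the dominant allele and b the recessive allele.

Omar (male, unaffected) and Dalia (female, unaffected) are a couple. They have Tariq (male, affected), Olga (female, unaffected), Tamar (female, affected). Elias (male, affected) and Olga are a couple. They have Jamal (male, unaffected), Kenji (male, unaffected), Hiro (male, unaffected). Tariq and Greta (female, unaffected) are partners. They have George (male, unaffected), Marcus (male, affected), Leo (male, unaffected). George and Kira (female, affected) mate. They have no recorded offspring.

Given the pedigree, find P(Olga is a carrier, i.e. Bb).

Omar is unaffected so carries B and passed b to Tariq (bb), so Omar is Bb.
Dalia is unaffected so carries B and passed b to Tariq (bb), so Dalia is Bb.
Their cross gives offspring ratios 1/4 BB : 1/2 Bb : 1/4 bb. Conditioning on Olga being unaffected, P(Bb) = 1/2 / 3/4 = 2/3 before taking Olga's own offspring into account.
Elias is affected, so Elias is bb.
Now use Olga's offspring. Probability of each recorded status — unaffected son Jamal: 1/2 if Olga is Bb, 1 if BB; unaffected son Kenji: 1/2 if Olga is Bb, 1 if BB; unaffected son Hiro: 1/2 if Olga is Bb, 1 if BB.
Bayes: P(Bb) = 2/3·1/8 / (2/3·1/8 + 1/3·1) = 1/5.

1/5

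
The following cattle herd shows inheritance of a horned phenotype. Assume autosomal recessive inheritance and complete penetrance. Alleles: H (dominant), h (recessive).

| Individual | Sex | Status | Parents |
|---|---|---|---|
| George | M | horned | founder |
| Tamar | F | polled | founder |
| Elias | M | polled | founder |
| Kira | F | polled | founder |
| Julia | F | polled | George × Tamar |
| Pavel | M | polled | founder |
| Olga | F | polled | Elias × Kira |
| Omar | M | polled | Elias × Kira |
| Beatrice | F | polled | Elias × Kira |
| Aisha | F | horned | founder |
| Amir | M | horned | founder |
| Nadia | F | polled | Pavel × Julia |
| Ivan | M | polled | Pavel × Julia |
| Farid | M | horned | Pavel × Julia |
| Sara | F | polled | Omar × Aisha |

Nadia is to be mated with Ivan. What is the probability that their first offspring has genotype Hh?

4/9

Pavel is polled so carries H and passed h to Farid (hh), so Pavel is Hh.
Julia is polled so carries H and received h from George (hh), so Julia is Hh.
Nadia is a polled offspring of Pavel (Hh) × Julia (Hh), whose cross gives 1/4 HH : 1/2 Hh : 1/4 hh; conditioning on being polled, Nadia is HH with probability 1/3, Hh with probability 2/3.
Ivan is a polled offspring of Pavel (Hh) × Julia (Hh), whose cross gives 1/4 HH : 1/2 Hh : 1/4 hh; conditioning on being polled, Ivan is HH with probability 1/3, Hh with probability 2/3.
Summing over parental genotype combinations, P(offspring has genotype Hh) = 2/9·1/2 + 2/9·1/2 + 4/9·1/2 = 4/9.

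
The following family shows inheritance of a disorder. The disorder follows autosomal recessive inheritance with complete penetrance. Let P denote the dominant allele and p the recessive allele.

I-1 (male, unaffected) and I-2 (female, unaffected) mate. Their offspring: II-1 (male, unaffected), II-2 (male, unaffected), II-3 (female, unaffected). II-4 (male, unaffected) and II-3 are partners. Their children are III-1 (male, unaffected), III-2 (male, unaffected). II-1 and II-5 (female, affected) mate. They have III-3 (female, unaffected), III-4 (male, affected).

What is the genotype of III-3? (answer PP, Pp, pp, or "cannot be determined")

From phenotype alone, III-3 is PP or Pp.
III-3 is unaffected so carries P and received p from II-5 (pp), so III-3 is Pp.

Pp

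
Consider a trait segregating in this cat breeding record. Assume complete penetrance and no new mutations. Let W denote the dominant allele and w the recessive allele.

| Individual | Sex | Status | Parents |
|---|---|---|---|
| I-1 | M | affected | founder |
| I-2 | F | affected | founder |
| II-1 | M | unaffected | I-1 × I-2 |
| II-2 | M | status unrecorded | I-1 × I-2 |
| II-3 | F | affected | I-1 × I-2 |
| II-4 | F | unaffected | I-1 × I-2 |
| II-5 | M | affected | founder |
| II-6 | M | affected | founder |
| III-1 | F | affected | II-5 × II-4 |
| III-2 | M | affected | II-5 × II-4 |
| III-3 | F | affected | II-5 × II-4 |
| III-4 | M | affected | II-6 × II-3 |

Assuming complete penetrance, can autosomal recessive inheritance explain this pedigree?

No

Under autosomal recessive, II-1 (unaffected, male) cannot arise from I-1 (affected) × I-2 (affected).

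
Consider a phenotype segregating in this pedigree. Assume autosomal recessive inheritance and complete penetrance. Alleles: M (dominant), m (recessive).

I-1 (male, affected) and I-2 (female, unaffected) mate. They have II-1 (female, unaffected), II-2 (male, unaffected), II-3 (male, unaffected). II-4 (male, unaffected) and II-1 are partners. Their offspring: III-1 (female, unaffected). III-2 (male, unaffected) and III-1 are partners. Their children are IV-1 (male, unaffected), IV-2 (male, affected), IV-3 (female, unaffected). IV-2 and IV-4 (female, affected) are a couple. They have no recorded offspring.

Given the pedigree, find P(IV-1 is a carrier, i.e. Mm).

2/3

III-2 is unaffected so carries M and passed m to IV-2 (mm), so III-2 is Mm.
III-1 is unaffected so carries M and passed m to IV-2 (mm), so III-1 is Mm.
Their cross gives offspring ratios 1/4 MM : 1/2 Mm : 1/4 mm. Conditioning on IV-1 being unaffected, P(Mm) = 1/2 / 3/4 = 2/3.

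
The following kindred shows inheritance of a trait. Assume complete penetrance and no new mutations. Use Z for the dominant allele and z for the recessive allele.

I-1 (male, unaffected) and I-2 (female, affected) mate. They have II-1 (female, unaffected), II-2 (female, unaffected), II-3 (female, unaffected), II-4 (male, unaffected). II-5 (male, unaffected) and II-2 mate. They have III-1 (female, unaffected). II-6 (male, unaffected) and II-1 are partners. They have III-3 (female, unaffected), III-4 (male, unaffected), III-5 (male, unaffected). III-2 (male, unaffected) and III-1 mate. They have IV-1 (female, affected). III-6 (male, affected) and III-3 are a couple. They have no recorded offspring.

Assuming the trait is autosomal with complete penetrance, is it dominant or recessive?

III-2 and III-1 are both unaffected yet have an affected child IV-1. Under dominance, an affected child requires at least one affected parent, so the trait cannot be dominant.

recessive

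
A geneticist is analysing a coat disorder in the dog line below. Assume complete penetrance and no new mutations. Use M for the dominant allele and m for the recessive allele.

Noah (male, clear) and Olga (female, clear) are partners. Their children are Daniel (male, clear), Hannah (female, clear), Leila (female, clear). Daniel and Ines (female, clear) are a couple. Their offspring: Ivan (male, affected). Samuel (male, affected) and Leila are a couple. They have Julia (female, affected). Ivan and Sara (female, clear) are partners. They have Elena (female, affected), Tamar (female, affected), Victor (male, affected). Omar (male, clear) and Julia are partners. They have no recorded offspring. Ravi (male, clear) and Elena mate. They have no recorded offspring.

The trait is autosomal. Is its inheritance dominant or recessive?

recessive

Daniel and Ines are both clear yet have an affected child Ivan. Under dominance, an affected child requires at least one affected parent, so the trait cannot be dominant.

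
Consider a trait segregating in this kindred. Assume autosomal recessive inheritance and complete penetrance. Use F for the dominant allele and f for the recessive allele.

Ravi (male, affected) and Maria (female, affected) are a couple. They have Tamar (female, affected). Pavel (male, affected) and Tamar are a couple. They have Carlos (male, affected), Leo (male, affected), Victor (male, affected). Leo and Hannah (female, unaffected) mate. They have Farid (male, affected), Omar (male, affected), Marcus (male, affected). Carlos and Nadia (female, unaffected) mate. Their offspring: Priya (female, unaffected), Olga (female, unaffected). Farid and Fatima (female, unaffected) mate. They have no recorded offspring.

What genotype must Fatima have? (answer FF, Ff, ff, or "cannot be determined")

cannot be determined

Fatima's phenotype allows FF or Ff, and no parent or child forces a single allele at both positions; consistent genotype assignments exist with Fatima as FF or Ff.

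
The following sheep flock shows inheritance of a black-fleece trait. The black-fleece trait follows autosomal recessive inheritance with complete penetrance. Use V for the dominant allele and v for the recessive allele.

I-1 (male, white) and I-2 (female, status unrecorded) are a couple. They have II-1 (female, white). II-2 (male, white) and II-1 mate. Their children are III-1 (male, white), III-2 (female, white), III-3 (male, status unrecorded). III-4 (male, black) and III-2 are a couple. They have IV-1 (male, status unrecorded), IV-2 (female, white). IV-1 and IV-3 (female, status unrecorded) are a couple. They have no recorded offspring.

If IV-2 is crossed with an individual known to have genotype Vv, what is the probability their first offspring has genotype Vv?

1/2

IV-2 is white so carries V and received v from III-4 (vv), so IV-2 is Vv.
The cross gives 1/4 VV : 1/2 Vv : 1/4 vv, so P(offspring has genotype Vv) = 1/2.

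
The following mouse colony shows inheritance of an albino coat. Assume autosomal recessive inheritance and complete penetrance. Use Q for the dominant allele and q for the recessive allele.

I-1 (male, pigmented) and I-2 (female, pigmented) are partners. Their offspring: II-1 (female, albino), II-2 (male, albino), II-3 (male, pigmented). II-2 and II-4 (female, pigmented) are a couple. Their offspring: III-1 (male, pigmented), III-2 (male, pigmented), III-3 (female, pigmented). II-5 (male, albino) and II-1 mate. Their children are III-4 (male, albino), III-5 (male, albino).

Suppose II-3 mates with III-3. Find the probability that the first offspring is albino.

I-1 is pigmented so carries Q and passed q to II-1 (qq), so I-1 is Qq.
I-2 is pigmented so carries Q and passed q to II-1 (qq), so I-2 is Qq.
II-3 is a pigmented offspring of I-1 (Qq) × I-2 (Qq), whose cross gives 1/4 QQ : 1/2 Qq : 1/4 qq; conditioning on being pigmented, II-3 is QQ with probability 1/3, Qq with probability 2/3.
III-3 is pigmented so carries Q and received q from II-2 (qq), so III-3 is Qq.
Summing over parental genotype combinations, P(offspring is albino) = 2/3·1/4 = 1/6.

1/6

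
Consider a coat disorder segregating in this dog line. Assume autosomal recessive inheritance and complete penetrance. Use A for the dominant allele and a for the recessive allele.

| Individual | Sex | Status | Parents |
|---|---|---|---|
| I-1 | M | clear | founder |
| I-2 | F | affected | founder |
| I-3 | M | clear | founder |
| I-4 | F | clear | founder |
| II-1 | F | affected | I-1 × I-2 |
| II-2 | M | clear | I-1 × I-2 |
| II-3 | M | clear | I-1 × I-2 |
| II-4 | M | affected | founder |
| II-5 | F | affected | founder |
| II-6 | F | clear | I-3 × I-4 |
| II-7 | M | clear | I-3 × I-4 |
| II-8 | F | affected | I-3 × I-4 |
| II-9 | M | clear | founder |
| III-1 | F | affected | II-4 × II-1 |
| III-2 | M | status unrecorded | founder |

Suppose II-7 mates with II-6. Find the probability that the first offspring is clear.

I-3 is clear so carries A and passed a to II-8 (aa), so I-3 is Aa.
I-4 is clear so carries A and passed a to II-8 (aa), so I-4 is Aa.
II-7 is a clear offspring of I-3 (Aa) × I-4 (Aa), whose cross gives 1/4 AA : 1/2 Aa : 1/4 aa; conditioning on being clear, II-7 is AA with probability 1/3, Aa with probability 2/3.
II-6 is a clear offspring of I-3 (Aa) × I-4 (Aa), whose cross gives 1/4 AA : 1/2 Aa : 1/4 aa; conditioning on being clear, II-6 is AA with probability 1/3, Aa with probability 2/3.
Summing over parental genotype combinations, P(offspring is clear) = 1/9·1 + 2/9·1 + 2/9·1 + 4/9·3/4 = 8/9.

8/9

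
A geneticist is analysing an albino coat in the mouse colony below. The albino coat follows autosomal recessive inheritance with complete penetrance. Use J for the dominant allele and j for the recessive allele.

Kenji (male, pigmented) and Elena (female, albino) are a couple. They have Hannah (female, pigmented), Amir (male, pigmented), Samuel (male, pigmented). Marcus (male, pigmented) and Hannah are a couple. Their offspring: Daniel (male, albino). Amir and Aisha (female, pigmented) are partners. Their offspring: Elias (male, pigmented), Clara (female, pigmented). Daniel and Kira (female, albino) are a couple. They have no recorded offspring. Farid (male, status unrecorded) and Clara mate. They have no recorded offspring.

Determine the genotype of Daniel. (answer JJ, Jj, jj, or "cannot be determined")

jj

Daniel is albino, so Daniel is jj.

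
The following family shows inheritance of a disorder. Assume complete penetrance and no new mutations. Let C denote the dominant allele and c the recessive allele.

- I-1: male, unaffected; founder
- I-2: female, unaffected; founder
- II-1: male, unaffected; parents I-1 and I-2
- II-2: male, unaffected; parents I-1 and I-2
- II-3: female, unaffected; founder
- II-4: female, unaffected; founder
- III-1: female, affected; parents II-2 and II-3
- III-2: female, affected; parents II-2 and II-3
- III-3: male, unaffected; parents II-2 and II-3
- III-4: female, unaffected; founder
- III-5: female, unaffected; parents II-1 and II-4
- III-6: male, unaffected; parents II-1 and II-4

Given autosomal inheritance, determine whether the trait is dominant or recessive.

recessive

II-2 and II-3 are both unaffected yet have an affected child III-1. Under dominance, an affected child requires at least one affected parent, so the trait cannot be dominant.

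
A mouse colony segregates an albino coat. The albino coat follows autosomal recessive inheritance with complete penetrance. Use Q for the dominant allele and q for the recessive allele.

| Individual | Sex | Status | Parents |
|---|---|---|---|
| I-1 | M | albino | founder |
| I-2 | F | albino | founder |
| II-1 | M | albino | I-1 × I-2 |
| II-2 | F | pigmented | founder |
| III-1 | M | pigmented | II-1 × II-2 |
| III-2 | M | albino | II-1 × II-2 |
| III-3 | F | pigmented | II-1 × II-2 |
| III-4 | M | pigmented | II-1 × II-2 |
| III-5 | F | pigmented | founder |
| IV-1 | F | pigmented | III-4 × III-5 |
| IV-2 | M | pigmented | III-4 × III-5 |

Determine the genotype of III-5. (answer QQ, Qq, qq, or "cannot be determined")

cannot be determined

III-5's phenotype allows QQ or Qq, and no parent or child forces a single allele at both positions; consistent genotype assignments exist with III-5 as QQ or Qq.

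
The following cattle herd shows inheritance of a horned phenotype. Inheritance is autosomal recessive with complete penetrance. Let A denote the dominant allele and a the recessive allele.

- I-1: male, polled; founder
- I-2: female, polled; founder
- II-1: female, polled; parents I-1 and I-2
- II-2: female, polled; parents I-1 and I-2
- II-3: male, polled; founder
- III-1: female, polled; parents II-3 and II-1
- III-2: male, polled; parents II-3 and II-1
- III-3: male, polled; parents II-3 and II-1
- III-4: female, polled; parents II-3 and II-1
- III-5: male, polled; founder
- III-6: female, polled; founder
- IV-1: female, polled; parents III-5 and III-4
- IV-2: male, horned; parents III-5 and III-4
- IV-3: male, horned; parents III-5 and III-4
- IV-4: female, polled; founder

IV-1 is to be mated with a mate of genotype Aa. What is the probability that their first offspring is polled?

III-5 is polled so carries A and passed a to IV-2 (aa), so III-5 is Aa.
III-4 is polled so carries A and passed a to IV-2 (aa), so III-4 is Aa.
IV-1 is a polled offspring of III-5 (Aa) × III-4 (Aa), whose cross gives 1/4 AA : 1/2 Aa : 1/4 aa; conditioning on being polled, IV-1 is AA with probability 1/3, Aa with probability 2/3.
Summing over parental genotype combinations, P(offspring is polled) = 1/3·1 + 2/3·3/4 = 5/6.

5/6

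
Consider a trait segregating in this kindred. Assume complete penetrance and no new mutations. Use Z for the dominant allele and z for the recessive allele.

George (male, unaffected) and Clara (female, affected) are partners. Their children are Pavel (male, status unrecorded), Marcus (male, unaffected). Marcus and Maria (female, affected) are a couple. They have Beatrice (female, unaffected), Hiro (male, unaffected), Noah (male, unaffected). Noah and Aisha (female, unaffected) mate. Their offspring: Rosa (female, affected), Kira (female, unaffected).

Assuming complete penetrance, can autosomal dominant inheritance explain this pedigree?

No

Under autosomal dominant, Rosa (affected, female) cannot arise from Noah (unaffected) × Aisha (unaffected).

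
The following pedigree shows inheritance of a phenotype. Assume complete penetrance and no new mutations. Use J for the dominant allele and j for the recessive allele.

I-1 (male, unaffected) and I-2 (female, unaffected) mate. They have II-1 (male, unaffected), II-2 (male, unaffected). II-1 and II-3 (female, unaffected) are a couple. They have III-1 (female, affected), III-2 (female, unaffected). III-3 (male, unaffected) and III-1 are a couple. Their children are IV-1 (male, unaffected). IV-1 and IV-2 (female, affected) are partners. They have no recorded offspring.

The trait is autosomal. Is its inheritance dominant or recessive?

recessive

II-1 and II-3 are both unaffected yet have an affected child III-1. Under dominance, an affected child requires at least one affected parent, so the trait cannot be dominant.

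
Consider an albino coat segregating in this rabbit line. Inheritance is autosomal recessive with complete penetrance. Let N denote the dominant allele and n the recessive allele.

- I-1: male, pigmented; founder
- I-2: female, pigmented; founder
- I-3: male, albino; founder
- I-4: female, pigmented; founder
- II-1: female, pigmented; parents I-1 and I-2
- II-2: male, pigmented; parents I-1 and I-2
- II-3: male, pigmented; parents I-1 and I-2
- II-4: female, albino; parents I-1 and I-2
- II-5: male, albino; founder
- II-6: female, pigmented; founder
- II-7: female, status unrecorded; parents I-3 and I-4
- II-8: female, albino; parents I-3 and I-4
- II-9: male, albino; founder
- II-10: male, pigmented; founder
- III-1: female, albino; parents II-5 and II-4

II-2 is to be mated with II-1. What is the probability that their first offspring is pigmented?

I-1 is pigmented so carries N and passed n to II-4 (nn), so I-1 is Nn.
I-2 is pigmented so carries N and passed n to II-4 (nn), so I-2 is Nn.
II-2 is a pigmented offspring of I-1 (Nn) × I-2 (Nn), whose cross gives 1/4 NN : 1/2 Nn : 1/4 nn; conditioning on being pigmented, II-2 is NN with probability 1/3, Nn with probability 2/3.
II-1 is a pigmented offspring of I-1 (Nn) × I-2 (Nn), whose cross gives 1/4 NN : 1/2 Nn : 1/4 nn; conditioning on being pigmented, II-1 is NN with probability 1/3, Nn with probability 2/3.
Summing over parental genotype combinations, P(offspring is pigmented) = 1/9·1 + 2/9·1 + 2/9·1 + 4/9·3/4 = 8/9.

8/9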